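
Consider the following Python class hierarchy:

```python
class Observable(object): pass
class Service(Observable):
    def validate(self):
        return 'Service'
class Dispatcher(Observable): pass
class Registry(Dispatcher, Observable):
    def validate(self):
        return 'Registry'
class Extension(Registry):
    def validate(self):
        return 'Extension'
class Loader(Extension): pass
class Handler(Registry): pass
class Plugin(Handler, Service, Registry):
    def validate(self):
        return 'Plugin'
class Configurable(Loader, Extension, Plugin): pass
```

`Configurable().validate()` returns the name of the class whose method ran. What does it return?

Extension

L[Configurable] = Configurable + merge(L[Loader], L[Extension], L[Plugin], [Loader Extension Plugin])
  take Loader:  [Loader Extension Registry Dispatcher Observable object] + [Extension Registry Dispatcher Observable object] + [Plugin Handler Service Registry Dispatcher Observable object] + [Loader Extension Plugin]
  take Extension:  [Extension Registry Dispatcher Observable object] + [Extension Registry Dispatcher Observable object] + [Plugin Handler Service Registry Dispatcher Observable object] + [Extension Plugin]
  take Plugin:  [Registry Dispatcher Observable object] + [Registry Dispatcher Observable object] + [Plugin Handler Service Registry Dispatcher Observable object] + [Plugin]
  take Handler:  [Registry Dispatcher Observable object] + [Registry Dispatcher Observable object] + [Handler Service Registry Dispatcher Observable object]
  take Service:  [Registry Dispatcher Observable object] + [Registry Dispatcher Observable object] + [Service Registry Dispatcher Observable object]
  take Registry:  [Registry Dispatcher Observable object] + [Registry Dispatcher Observable object] + [Registry Dispatcher Observable object]
  take Dispatcher:  [Dispatcher Observable object] + [Dispatcher Observable object] + [Dispatcher Observable object]
  take Observable:  [Observable object] + [Observable object] + [Observable object]
  take object:  [object] + [object] + [object]
MRO: Configurable Loader Extension Plugin Handler Service Registry Dispatcher Observable object
validate is defined in: Extension, Plugin, Registry, Service. First along the MRO is Extension.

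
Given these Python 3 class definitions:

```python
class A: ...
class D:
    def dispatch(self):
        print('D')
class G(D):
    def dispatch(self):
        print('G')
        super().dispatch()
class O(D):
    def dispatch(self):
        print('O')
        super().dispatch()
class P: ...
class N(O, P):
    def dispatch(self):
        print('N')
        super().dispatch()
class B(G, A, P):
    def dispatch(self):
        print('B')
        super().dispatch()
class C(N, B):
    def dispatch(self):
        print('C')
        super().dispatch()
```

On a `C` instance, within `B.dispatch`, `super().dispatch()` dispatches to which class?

L[C] = C + merge(L[N], L[B], [N B])
  take N:  [N O D P object] + [B G D A P object] + [N B]
  take O:  [O D P object] + [B G D A P object] + [B]
  take B:  [D P object] + [B G D A P object] + [B]
  take G:  [D P object] + [G D A P object]
  take D:  [D P object] + [D A P object]
  take A:  [P object] + [A P object]
  take P:  [P object] + [P object]
  take object:  [object] + [object]
MRO: C N O B G D A P object
super() in B.dispatch on a C instance goes to the class after B in C's MRO: G.

G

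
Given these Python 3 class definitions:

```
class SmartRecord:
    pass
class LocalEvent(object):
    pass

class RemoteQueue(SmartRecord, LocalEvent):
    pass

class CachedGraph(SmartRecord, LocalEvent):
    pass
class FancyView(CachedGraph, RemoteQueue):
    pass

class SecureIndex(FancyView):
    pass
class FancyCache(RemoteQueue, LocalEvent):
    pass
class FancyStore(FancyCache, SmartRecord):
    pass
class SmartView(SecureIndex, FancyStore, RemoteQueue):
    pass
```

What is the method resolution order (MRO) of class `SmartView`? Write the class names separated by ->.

SmartView -> SecureIndex -> FancyView -> CachedGraph -> FancyStore -> FancyCache -> RemoteQueue -> SmartRecord -> LocalEvent -> object

L[SmartView] = SmartView + merge(L[SecureIndex], L[FancyStore], L[RemoteQueue], [SecureIndex FancyStore RemoteQueue])
  take SecureIndex:  [SecureIndex FancyView CachedGraph RemoteQueue SmartRecord LocalEvent object] + [FancyStore FancyCache RemoteQueue SmartRecord LocalEvent object] + [RemoteQueue SmartRecord LocalEvent object] + [SecureIndex FancyStore RemoteQueue]
  take FancyView:  [FancyView CachedGraph RemoteQueue SmartRecord LocalEvent object] + [FancyStore FancyCache RemoteQueue SmartRecord LocalEvent object] + [RemoteQueue SmartRecord LocalEvent object] + [FancyStore RemoteQueue]
  take CachedGraph:  [CachedGraph RemoteQueue SmartRecord LocalEvent object] + [FancyStore FancyCache RemoteQueue SmartRecord LocalEvent object] + [RemoteQueue SmartRecord LocalEvent object] + [FancyStore RemoteQueue]
  take FancyStore:  [RemoteQueue SmartRecord LocalEvent object] + [FancyStore FancyCache RemoteQueue SmartRecord LocalEvent object] + [RemoteQueue SmartRecord LocalEvent object] + [FancyStore RemoteQueue]
  take FancyCache:  [RemoteQueue SmartRecord LocalEvent object] + [FancyCache RemoteQueue SmartRecord LocalEvent object] + [RemoteQueue SmartRecord LocalEvent object] + [RemoteQueue]
  take RemoteQueue:  [RemoteQueue SmartRecord LocalEvent object] + [RemoteQueue SmartRecord LocalEvent object] + [RemoteQueue SmartRecord LocalEvent object] + [RemoteQueue]
  take SmartRecord:  [SmartRecord LocalEvent object] + [SmartRecord LocalEvent object] + [SmartRecord LocalEvent object]
  take LocalEvent:  [LocalEvent object] + [LocalEvent object] + [LocalEvent object]
  take object:  [object] + [object] + [object]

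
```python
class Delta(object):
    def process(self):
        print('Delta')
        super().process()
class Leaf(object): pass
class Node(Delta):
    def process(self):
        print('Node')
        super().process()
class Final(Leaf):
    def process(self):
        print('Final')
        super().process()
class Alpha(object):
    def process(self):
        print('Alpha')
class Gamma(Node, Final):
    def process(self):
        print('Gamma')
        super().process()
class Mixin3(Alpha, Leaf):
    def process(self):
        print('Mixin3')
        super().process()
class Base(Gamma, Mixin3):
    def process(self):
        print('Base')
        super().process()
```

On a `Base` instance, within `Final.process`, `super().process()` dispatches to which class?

L[Base] = Base + merge(L[Gamma], L[Mixin3], [Gamma Mixin3])
  take Gamma:  [Gamma Node Delta Final Leaf object] + [Mixin3 Alpha Leaf object] + [Gamma Mixin3]
  take Node:  [Node Delta Final Leaf object] + [Mixin3 Alpha Leaf object] + [Mixin3]
  take Delta:  [Delta Final Leaf object] + [Mixin3 Alpha Leaf object] + [Mixin3]
  take Final:  [Final Leaf object] + [Mixin3 Alpha Leaf object] + [Mixin3]
  take Mixin3:  [Leaf object] + [Mixin3 Alpha Leaf object] + [Mixin3]
  take Alpha:  [Leaf object] + [Alpha Leaf object]
  take Leaf:  [Leaf object] + [Leaf object]
  take object:  [object] + [object]
MRO: Base Gamma Node Delta Final Mixin3 Alpha Leaf object
super() in Final.process on a Base instance goes to the class after Final in Base's MRO: Mixin3.

Mixin3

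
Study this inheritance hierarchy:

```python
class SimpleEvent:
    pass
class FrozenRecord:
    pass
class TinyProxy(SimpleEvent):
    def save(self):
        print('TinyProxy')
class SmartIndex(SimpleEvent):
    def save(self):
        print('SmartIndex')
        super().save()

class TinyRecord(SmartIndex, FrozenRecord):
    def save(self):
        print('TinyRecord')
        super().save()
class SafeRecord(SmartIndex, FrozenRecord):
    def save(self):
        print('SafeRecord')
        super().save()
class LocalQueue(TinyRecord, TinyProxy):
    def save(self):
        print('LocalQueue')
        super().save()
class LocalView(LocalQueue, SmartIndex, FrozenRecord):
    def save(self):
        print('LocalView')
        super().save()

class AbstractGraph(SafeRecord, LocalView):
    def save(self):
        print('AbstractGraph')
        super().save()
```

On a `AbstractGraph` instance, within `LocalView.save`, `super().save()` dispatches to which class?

L[AbstractGraph] = AbstractGraph + merge(L[SafeRecord], L[LocalView], [SafeRecord LocalView])
  take SafeRecord:  [SafeRecord SmartIndex SimpleEvent FrozenRecord object] + [LocalView LocalQueue TinyRecord SmartIndex TinyProxy SimpleEvent FrozenRecord object] + [SafeRecord LocalView]
  take LocalView:  [SmartIndex SimpleEvent FrozenRecord object] + [LocalView LocalQueue TinyRecord SmartIndex TinyProxy SimpleEvent FrozenRecord object] + [LocalView]
  take LocalQueue:  [SmartIndex SimpleEvent FrozenRecord object] + [LocalQueue TinyRecord SmartIndex TinyProxy SimpleEvent FrozenRecord object]
  take TinyRecord:  [SmartIndex SimpleEvent FrozenRecord object] + [TinyRecord SmartIndex TinyProxy SimpleEvent FrozenRecord object]
  take SmartIndex:  [SmartIndex SimpleEvent FrozenRecord object] + [SmartIndex TinyProxy SimpleEvent FrozenRecord object]
  take TinyProxy:  [SimpleEvent FrozenRecord object] + [TinyProxy SimpleEvent FrozenRecord object]
  take SimpleEvent:  [SimpleEvent FrozenRecord object] + [SimpleEvent FrozenRecord object]
  take FrozenRecord:  [FrozenRecord object] + [FrozenRecord object]
  take object:  [object] + [object]
MRO: AbstractGraph SafeRecord LocalView LocalQueue TinyRecord SmartIndex TinyProxy SimpleEvent FrozenRecord object
super() in LocalView.save on a AbstractGraph instance goes to the class after LocalView in AbstractGraph's MRO: LocalQueue.

LocalQueue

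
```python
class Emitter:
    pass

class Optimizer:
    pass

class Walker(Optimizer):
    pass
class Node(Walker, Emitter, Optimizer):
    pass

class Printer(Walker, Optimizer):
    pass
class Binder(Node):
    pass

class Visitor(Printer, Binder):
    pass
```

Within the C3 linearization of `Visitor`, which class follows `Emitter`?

Optimizer

L[Visitor] = Visitor + merge(L[Printer], L[Binder], [Printer Binder])
  take Printer:  [Printer Walker Optimizer object] + [Binder Node Walker Emitter Optimizer object] + [Printer Binder]
  take Binder:  [Walker Optimizer object] + [Binder Node Walker Emitter Optimizer object] + [Binder]
  take Node:  [Walker Optimizer object] + [Node Walker Emitter Optimizer object]
  take Walker:  [Walker Optimizer object] + [Walker Emitter Optimizer object]
  take Emitter:  [Optimizer object] + [Emitter Optimizer object]
  take Optimizer:  [Optimizer object] + [Optimizer object]
  take object:  [object] + [object]
MRO: Visitor Printer Binder Node Walker Emitter Optimizer object
Emitter is at position 5; next is Optimizer.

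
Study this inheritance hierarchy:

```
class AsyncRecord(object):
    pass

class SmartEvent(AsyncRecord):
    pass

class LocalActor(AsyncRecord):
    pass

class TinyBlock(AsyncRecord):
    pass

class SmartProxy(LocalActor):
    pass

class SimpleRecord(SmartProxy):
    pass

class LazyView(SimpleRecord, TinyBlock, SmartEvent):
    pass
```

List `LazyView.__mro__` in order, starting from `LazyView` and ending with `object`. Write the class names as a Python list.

L[LazyView] = LazyView + merge(L[SimpleRecord], L[TinyBlock], L[SmartEvent], [SimpleRecord TinyBlock SmartEvent])
  take SimpleRecord:  [SimpleRecord SmartProxy LocalActor AsyncRecord object] + [TinyBlock AsyncRecord object] + [SmartEvent AsyncRecord object] + [SimpleRecord TinyBlock SmartEvent]
  take SmartProxy:  [SmartProxy LocalActor AsyncRecord object] + [TinyBlock AsyncRecord object] + [SmartEvent AsyncRecord object] + [TinyBlock SmartEvent]
  take LocalActor:  [LocalActor AsyncRecord object] + [TinyBlock AsyncRecord object] + [SmartEvent AsyncRecord object] + [TinyBlock SmartEvent]
  take TinyBlock:  [AsyncRecord object] + [TinyBlock AsyncRecord object] + [SmartEvent AsyncRecord object] + [TinyBlock SmartEvent]
  take SmartEvent:  [AsyncRecord object] + [AsyncRecord object] + [SmartEvent AsyncRecord object] + [SmartEvent]
  take AsyncRecord:  [AsyncRecord object] + [AsyncRecord object] + [AsyncRecord object]
  take object:  [object] + [object] + [object]

[LazyView, SimpleRecord, SmartProxy, LocalActor, TinyBlock, SmartEvent, AsyncRecord, object]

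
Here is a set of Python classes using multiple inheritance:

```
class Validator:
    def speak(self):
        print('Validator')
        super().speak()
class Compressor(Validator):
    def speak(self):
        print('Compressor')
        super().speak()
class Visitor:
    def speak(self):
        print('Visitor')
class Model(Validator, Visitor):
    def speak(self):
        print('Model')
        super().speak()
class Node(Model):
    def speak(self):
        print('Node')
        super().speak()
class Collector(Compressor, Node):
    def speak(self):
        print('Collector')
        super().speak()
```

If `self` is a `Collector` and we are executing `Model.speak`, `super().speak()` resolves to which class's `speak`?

Validator

L[Collector] = Collector + merge(L[Compressor], L[Node], [Compressor Node])
  take Compressor:  [Compressor Validator object] + [Node Model Validator Visitor object] + [Compressor Node]
  take Node:  [Validator object] + [Node Model Validator Visitor object] + [Node]
  take Model:  [Validator object] + [Model Validator Visitor object]
  take Validator:  [Validator object] + [Validator Visitor object]
  take Visitor:  [object] + [Visitor object]
  take object:  [object] + [object]
MRO: Collector Compressor Node Model Validator Visitor object
super() in Model.speak on a Collector instance goes to the class after Model in Collector's MRO: Validator.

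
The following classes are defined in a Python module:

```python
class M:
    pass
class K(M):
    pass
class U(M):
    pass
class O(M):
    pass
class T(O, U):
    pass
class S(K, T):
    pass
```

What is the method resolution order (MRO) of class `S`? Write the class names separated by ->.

L[S] = S + merge(L[K], L[T], [K T])
  take K:  [K M object] + [T O U M object] + [K T]
  take T:  [M object] + [T O U M object] + [T]
  take O:  [M object] + [O U M object]
  take U:  [M object] + [U M object]
  take M:  [M object] + [M object]
  take object:  [object] + [object]

S -> K -> T -> O -> U -> M -> object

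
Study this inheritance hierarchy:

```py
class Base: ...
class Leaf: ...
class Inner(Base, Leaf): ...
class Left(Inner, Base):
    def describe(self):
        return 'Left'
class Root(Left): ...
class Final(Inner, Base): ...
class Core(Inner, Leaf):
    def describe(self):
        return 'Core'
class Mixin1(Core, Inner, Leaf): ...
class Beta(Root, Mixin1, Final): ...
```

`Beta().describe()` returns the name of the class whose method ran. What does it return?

Left

L[Beta] = Beta + merge(L[Root], L[Mixin1], L[Final], [Root Mixin1 Final])
  take Root:  [Root Left Inner Base Leaf object] + [Mixin1 Core Inner Base Leaf object] + [Final Inner Base Leaf object] + [Root Mixin1 Final]
  take Left:  [Left Inner Base Leaf object] + [Mixin1 Core Inner Base Leaf object] + [Final Inner Base Leaf object] + [Mixin1 Final]
  take Mixin1:  [Inner Base Leaf object] + [Mixin1 Core Inner Base Leaf object] + [Final Inner Base Leaf object] + [Mixin1 Final]
  take Core:  [Inner Base Leaf object] + [Core Inner Base Leaf object] + [Final Inner Base Leaf object] + [Final]
  take Final:  [Inner Base Leaf object] + [Inner Base Leaf object] + [Final Inner Base Leaf object] + [Final]
  take Inner:  [Inner Base Leaf object] + [Inner Base Leaf object] + [Inner Base Leaf object]
  take Base:  [Base Leaf object] + [Base Leaf object] + [Base Leaf object]
  take Leaf:  [Leaf object] + [Leaf object] + [Leaf object]
  take object:  [object] + [object] + [object]
MRO: Beta Root Left Mixin1 Core Final Inner Base Leaf object
describe is defined in: Core, Left. First along the MRO is Left.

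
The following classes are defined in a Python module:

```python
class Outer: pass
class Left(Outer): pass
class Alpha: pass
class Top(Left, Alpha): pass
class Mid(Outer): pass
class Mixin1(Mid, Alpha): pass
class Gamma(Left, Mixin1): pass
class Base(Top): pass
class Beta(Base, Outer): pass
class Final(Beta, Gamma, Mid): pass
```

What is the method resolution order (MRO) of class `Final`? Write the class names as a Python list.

L[Final] = Final + merge(L[Beta], L[Gamma], L[Mid], [Beta Gamma Mid])
  take Beta:  [Beta Base Top Left Outer Alpha object] + [Gamma Left Mixin1 Mid Outer Alpha object] + [Mid Outer object] + [Beta Gamma Mid]
  take Base:  [Base Top Left Outer Alpha object] + [Gamma Left Mixin1 Mid Outer Alpha object] + [Mid Outer object] + [Gamma Mid]
  take Top:  [Top Left Outer Alpha object] + [Gamma Left Mixin1 Mid Outer Alpha object] + [Mid Outer object] + [Gamma Mid]
  take Gamma:  [Left Outer Alpha object] + [Gamma Left Mixin1 Mid Outer Alpha object] + [Mid Outer object] + [Gamma Mid]
  take Left:  [Left Outer Alpha object] + [Left Mixin1 Mid Outer Alpha object] + [Mid Outer object] + [Mid]
  take Mixin1:  [Outer Alpha object] + [Mixin1 Mid Outer Alpha object] + [Mid Outer object] + [Mid]
  take Mid:  [Outer Alpha object] + [Mid Outer Alpha object] + [Mid Outer object] + [Mid]
  take Outer:  [Outer Alpha object] + [Outer Alpha object] + [Outer object]
  take Alpha:  [Alpha object] + [Alpha object] + [object]
  take object:  [object] + [object] + [object]

[Final, Beta, Base, Top, Gamma, Left, Mixin1, Mid, Outer, Alpha, object]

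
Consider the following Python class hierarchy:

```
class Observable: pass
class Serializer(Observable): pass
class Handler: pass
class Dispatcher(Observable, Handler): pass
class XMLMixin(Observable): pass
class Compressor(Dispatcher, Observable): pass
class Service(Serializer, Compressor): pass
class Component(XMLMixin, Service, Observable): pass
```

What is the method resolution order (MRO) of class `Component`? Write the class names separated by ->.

Component -> XMLMixin -> Service -> Serializer -> Compressor -> Dispatcher -> Observable -> Handler -> object

L[Component] = Component + merge(L[XMLMixin], L[Service], L[Observable], [XMLMixin Service Observable])
  take XMLMixin:  [XMLMixin Observable object] + [Service Serializer Compressor Dispatcher Observable Handler object] + [Observable object] + [XMLMixin Service Observable]
  take Service:  [Observable object] + [Service Serializer Compressor Dispatcher Observable Handler object] + [Observable object] + [Service Observable]
  take Serializer:  [Observable object] + [Serializer Compressor Dispatcher Observable Handler object] + [Observable object] + [Observable]
  take Compressor:  [Observable object] + [Compressor Dispatcher Observable Handler object] + [Observable object] + [Observable]
  take Dispatcher:  [Observable object] + [Dispatcher Observable Handler object] + [Observable object] + [Observable]
  take Observable:  [Observable object] + [Observable Handler object] + [Observable object] + [Observable]
  take Handler:  [object] + [Handler object] + [object]
  take object:  [object] + [object] + [object]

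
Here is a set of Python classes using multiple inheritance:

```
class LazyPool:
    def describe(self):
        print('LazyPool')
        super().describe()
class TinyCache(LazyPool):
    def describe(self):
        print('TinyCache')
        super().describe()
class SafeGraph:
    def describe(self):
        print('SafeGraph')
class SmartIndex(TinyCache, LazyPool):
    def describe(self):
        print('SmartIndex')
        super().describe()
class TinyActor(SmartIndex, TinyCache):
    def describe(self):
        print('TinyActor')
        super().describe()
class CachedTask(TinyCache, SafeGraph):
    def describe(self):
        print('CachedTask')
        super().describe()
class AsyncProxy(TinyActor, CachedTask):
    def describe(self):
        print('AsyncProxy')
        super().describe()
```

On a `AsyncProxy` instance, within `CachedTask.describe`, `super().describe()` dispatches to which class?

L[AsyncProxy] = AsyncProxy + merge(L[TinyActor], L[CachedTask], [TinyActor CachedTask])
  take TinyActor:  [TinyActor SmartIndex TinyCache LazyPool object] + [CachedTask TinyCache LazyPool SafeGraph object] + [TinyActor CachedTask]
  take SmartIndex:  [SmartIndex TinyCache LazyPool object] + [CachedTask TinyCache LazyPool SafeGraph object] + [CachedTask]
  take CachedTask:  [TinyCache LazyPool object] + [CachedTask TinyCache LazyPool SafeGraph object] + [CachedTask]
  take TinyCache:  [TinyCache LazyPool object] + [TinyCache LazyPool SafeGraph object]
  take LazyPool:  [LazyPool object] + [LazyPool SafeGraph object]
  take SafeGraph:  [object] + [SafeGraph object]
  take object:  [object] + [object]
MRO: AsyncProxy TinyActor SmartIndex CachedTask TinyCache LazyPool SafeGraph object
super() in CachedTask.describe on a AsyncProxy instance goes to the class after CachedTask in AsyncProxy's MRO: TinyCache.

TinyCache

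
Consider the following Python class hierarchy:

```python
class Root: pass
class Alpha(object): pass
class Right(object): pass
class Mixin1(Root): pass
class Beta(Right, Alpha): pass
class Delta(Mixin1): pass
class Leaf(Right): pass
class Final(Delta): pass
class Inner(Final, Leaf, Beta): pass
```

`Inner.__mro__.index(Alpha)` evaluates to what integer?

8

L[Inner] = Inner + merge(L[Final], L[Leaf], L[Beta], [Final Leaf Beta])
  take Final:  [Final Delta Mixin1 Root object] + [Leaf Right object] + [Beta Right Alpha object] + [Final Leaf Beta]
  take Delta:  [Delta Mixin1 Root object] + [Leaf Right object] + [Beta Right Alpha object] + [Leaf Beta]
  take Mixin1:  [Mixin1 Root object] + [Leaf Right object] + [Beta Right Alpha object] + [Leaf Beta]
  take Root:  [Root object] + [Leaf Right object] + [Beta Right Alpha object] + [Leaf Beta]
  take Leaf:  [object] + [Leaf Right object] + [Beta Right Alpha object] + [Leaf Beta]
  take Beta:  [object] + [Right object] + [Beta Right Alpha object] + [Beta]
  take Right:  [object] + [Right object] + [Right Alpha object]
  take Alpha:  [object] + [object] + [Alpha object]
  take object:  [object] + [object] + [object]
MRO: Inner Final Delta Mixin1 Root Leaf Beta Right Alpha object
Alpha sits at index 8.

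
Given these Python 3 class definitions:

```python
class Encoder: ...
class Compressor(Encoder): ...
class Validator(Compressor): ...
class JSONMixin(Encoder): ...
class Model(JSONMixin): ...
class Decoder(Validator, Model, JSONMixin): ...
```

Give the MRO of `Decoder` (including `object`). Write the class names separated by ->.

L[Decoder] = Decoder + merge(L[Validator], L[Model], L[JSONMixin], [Validator Model JSONMixin])
  take Validator:  [Validator Compressor Encoder object] + [Model JSONMixin Encoder object] + [JSONMixin Encoder object] + [Validator Model JSONMixin]
  take Compressor:  [Compressor Encoder object] + [Model JSONMixin Encoder object] + [JSONMixin Encoder object] + [Model JSONMixin]
  take Model:  [Encoder object] + [Model JSONMixin Encoder object] + [JSONMixin Encoder object] + [Model JSONMixin]
  take JSONMixin:  [Encoder object] + [JSONMixin Encoder object] + [JSONMixin Encoder object] + [JSONMixin]
  take Encoder:  [Encoder object] + [Encoder object] + [Encoder object]
  take object:  [object] + [object] + [object]

Decoder -> Validator -> Compressor -> Model -> JSONMixin -> Encoder -> object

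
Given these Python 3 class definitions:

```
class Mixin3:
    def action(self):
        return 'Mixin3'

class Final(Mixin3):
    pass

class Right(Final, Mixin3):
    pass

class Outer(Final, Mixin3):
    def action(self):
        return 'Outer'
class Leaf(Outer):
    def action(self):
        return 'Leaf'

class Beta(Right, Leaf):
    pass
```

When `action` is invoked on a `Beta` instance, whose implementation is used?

L[Beta] = Beta + merge(L[Right], L[Leaf], [Right Leaf])
  take Right:  [Right Final Mixin3 object] + [Leaf Outer Final Mixin3 object] + [Right Leaf]
  take Leaf:  [Final Mixin3 object] + [Leaf Outer Final Mixin3 object] + [Leaf]
  take Outer:  [Final Mixin3 object] + [Outer Final Mixin3 object]
  take Final:  [Final Mixin3 object] + [Final Mixin3 object]
  take Mixin3:  [Mixin3 object] + [Mixin3 object]
  take object:  [object] + [object]
MRO: Beta Right Leaf Outer Final Mixin3 object
action is defined in: Leaf, Mixin3, Outer. First along the MRO is Leaf.

Leaf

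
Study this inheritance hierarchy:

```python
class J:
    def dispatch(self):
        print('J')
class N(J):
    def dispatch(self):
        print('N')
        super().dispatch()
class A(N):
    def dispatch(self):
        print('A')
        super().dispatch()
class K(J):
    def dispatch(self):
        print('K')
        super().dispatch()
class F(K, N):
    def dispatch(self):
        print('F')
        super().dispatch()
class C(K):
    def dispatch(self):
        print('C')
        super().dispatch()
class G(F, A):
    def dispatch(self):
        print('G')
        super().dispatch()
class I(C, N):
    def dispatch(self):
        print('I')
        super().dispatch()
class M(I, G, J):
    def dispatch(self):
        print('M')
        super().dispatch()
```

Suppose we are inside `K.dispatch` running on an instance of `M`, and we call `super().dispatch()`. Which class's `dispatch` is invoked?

A

L[M] = M + merge(L[I], L[G], L[J], [I G J])
  take I:  [I C K N J object] + [G F K A N J object] + [J object] + [I G J]
  take C:  [C K N J object] + [G F K A N J object] + [J object] + [G J]
  take G:  [K N J object] + [G F K A N J object] + [J object] + [G J]
  take F:  [K N J object] + [F K A N J object] + [J object] + [J]
  take K:  [K N J object] + [K A N J object] + [J object] + [J]
  take A:  [N J object] + [A N J object] + [J object] + [J]
  take N:  [N J object] + [N J object] + [J object] + [J]
  take J:  [J object] + [J object] + [J object] + [J]
  take object:  [object] + [object] + [object]
MRO: M I C G F K A N J object
super() in K.dispatch on a M instance goes to the class after K in M's MRO: A.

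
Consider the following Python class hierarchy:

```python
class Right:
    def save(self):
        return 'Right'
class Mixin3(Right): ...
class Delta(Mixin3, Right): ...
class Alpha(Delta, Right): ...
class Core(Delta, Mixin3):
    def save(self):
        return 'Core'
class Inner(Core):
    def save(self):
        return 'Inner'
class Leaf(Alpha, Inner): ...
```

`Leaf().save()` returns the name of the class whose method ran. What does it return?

L[Leaf] = Leaf + merge(L[Alpha], L[Inner], [Alpha Inner])
  take Alpha:  [Alpha Delta Mixin3 Right object] + [Inner Core Delta Mixin3 Right object] + [Alpha Inner]
  take Inner:  [Delta Mixin3 Right object] + [Inner Core Delta Mixin3 Right object] + [Inner]
  take Core:  [Delta Mixin3 Right object] + [Core Delta Mixin3 Right object]
  take Delta:  [Delta Mixin3 Right object] + [Delta Mixin3 Right object]
  take Mixin3:  [Mixin3 Right object] + [Mixin3 Right object]
  take Right:  [Right object] + [Right object]
  take object:  [object] + [object]
MRO: Leaf Alpha Inner Core Delta Mixin3 Right object
save is defined in: Core, Inner, Right. First along the MRO is Inner.

Inner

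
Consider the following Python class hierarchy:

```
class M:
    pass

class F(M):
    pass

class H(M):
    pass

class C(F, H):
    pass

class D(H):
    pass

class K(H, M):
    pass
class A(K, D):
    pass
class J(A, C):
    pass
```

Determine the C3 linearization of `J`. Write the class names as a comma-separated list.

J, A, K, D, C, F, H, M, object

L[J] = J + merge(L[A], L[C], [A C])
  take A:  [A K D H M object] + [C F H M object] + [A C]
  take K:  [K D H M object] + [C F H M object] + [C]
  take D:  [D H M object] + [C F H M object] + [C]
  take C:  [H M object] + [C F H M object] + [C]
  take F:  [H M object] + [F H M object]
  take H:  [H M object] + [H M object]
  take M:  [M object] + [M object]
  take object:  [object] + [object]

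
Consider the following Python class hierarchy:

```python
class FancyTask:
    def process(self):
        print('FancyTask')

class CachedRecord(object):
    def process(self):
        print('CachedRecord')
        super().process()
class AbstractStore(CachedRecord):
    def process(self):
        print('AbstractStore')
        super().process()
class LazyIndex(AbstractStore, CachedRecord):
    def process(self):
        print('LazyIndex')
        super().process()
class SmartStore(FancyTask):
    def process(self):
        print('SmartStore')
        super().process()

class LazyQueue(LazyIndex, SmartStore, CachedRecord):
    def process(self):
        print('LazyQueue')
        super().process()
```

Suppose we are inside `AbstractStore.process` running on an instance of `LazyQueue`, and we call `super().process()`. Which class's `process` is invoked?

SmartStore

L[LazyQueue] = LazyQueue + merge(L[LazyIndex], L[SmartStore], L[CachedRecord], [LazyIndex SmartStore CachedRecord])
  take LazyIndex:  [LazyIndex AbstractStore CachedRecord object] + [SmartStore FancyTask object] + [CachedRecord object] + [LazyIndex SmartStore CachedRecord]
  take AbstractStore:  [AbstractStore CachedRecord object] + [SmartStore FancyTask object] + [CachedRecord object] + [SmartStore CachedRecord]
  take SmartStore:  [CachedRecord object] + [SmartStore FancyTask object] + [CachedRecord object] + [SmartStore CachedRecord]
  take CachedRecord:  [CachedRecord object] + [FancyTask object] + [CachedRecord object] + [CachedRecord]
  take FancyTask:  [object] + [FancyTask object] + [object]
  take object:  [object] + [object] + [object]
MRO: LazyQueue LazyIndex AbstractStore SmartStore CachedRecord FancyTask object
super() in AbstractStore.process on a LazyQueue instance goes to the class after AbstractStore in LazyQueue's MRO: SmartStore.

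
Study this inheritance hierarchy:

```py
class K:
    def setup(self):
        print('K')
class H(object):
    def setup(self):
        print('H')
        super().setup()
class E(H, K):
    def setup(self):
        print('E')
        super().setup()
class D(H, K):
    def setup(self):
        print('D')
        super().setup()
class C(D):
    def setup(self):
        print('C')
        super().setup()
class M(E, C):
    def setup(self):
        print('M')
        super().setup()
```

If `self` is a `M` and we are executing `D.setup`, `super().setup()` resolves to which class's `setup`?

L[M] = M + merge(L[E], L[C], [E C])
  take E:  [E H K object] + [C D H K object] + [E C]
  take C:  [H K object] + [C D H K object] + [C]
  take D:  [H K object] + [D H K object]
  take H:  [H K object] + [H K object]
  take K:  [K object] + [K object]
  take object:  [object] + [object]
MRO: M E C D H K object
super() in D.setup on a M instance goes to the class after D in M's MRO: H.

H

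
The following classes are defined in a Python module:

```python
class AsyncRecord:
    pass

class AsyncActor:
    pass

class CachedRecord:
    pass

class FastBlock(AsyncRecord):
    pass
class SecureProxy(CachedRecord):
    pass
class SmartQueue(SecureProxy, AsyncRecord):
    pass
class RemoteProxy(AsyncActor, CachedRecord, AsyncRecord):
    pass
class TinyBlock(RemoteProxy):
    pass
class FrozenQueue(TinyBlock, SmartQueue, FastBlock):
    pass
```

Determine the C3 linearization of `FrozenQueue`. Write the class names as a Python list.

L[FrozenQueue] = FrozenQueue + merge(L[TinyBlock], L[SmartQueue], L[FastBlock], [TinyBlock SmartQueue FastBlock])
  take TinyBlock:  [TinyBlock RemoteProxy AsyncActor CachedRecord AsyncRecord object] + [SmartQueue SecureProxy CachedRecord AsyncRecord object] + [FastBlock AsyncRecord object] + [TinyBlock SmartQueue FastBlock]
  take RemoteProxy:  [RemoteProxy AsyncActor CachedRecord AsyncRecord object] + [SmartQueue SecureProxy CachedRecord AsyncRecord object] + [FastBlock AsyncRecord object] + [SmartQueue FastBlock]
  take AsyncActor:  [AsyncActor CachedRecord AsyncRecord object] + [SmartQueue SecureProxy CachedRecord AsyncRecord object] + [FastBlock AsyncRecord object] + [SmartQueue FastBlock]
  take SmartQueue:  [CachedRecord AsyncRecord object] + [SmartQueue SecureProxy CachedRecord AsyncRecord object] + [FastBlock AsyncRecord object] + [SmartQueue FastBlock]
  take SecureProxy:  [CachedRecord AsyncRecord object] + [SecureProxy CachedRecord AsyncRecord object] + [FastBlock AsyncRecord object] + [FastBlock]
  take CachedRecord:  [CachedRecord AsyncRecord object] + [CachedRecord AsyncRecord object] + [FastBlock AsyncRecord object] + [FastBlock]
  take FastBlock:  [AsyncRecord object] + [AsyncRecord object] + [FastBlock AsyncRecord object] + [FastBlock]
  take AsyncRecord:  [AsyncRecord object] + [AsyncRecord object] + [AsyncRecord object]
  take object:  [object] + [object] + [object]

[FrozenQueue, TinyBlock, RemoteProxy, AsyncActor, SmartQueue, SecureProxy, CachedRecord, FastBlock, AsyncRecord, object]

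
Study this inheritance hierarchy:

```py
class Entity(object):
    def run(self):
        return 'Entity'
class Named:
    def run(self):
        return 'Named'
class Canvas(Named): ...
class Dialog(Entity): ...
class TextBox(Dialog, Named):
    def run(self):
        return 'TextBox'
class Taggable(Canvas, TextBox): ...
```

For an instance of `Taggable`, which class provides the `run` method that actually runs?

TextBox

L[Taggable] = Taggable + merge(L[Canvas], L[TextBox], [Canvas TextBox])
  take Canvas:  [Canvas Named object] + [TextBox Dialog Entity Named object] + [Canvas TextBox]
  take TextBox:  [Named object] + [TextBox Dialog Entity Named object] + [TextBox]
  take Dialog:  [Named object] + [Dialog Entity Named object]
  take Entity:  [Named object] + [Entity Named object]
  take Named:  [Named object] + [Named object]
  take object:  [object] + [object]
MRO: Taggable Canvas TextBox Dialog Entity Named object
run is defined in: Entity, Named, TextBox. First along the MRO is TextBox.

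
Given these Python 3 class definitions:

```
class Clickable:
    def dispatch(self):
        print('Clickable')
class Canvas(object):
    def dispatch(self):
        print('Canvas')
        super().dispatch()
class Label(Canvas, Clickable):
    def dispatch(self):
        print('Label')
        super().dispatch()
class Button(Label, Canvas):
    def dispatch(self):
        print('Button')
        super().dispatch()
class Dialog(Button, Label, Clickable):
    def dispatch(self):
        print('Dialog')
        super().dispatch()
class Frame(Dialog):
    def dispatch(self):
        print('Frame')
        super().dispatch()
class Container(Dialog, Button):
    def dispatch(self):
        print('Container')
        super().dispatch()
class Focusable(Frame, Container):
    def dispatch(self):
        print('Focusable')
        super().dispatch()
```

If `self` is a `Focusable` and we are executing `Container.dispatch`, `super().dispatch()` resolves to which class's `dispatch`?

L[Focusable] = Focusable + merge(L[Frame], L[Container], [Frame Container])
  take Frame:  [Frame Dialog Button Label Canvas Clickable object] + [Container Dialog Button Label Canvas Clickable object] + [Frame Container]
  take Container:  [Dialog Button Label Canvas Clickable object] + [Container Dialog Button Label Canvas Clickable object] + [Container]
  take Dialog:  [Dialog Button Label Canvas Clickable object] + [Dialog Button Label Canvas Clickable object]
  take Button:  [Button Label Canvas Clickable object] + [Button Label Canvas Clickable object]
  take Label:  [Label Canvas Clickable object] + [Label Canvas Clickable object]
  take Canvas:  [Canvas Clickable object] + [Canvas Clickable object]
  take Clickable:  [Clickable object] + [Clickable object]
  take object:  [object] + [object]
MRO: Focusable Frame Container Dialog Button Label Canvas Clickable object
super() in Container.dispatch on a Focusable instance goes to the class after Container in Focusable's MRO: Dialog.

Dialog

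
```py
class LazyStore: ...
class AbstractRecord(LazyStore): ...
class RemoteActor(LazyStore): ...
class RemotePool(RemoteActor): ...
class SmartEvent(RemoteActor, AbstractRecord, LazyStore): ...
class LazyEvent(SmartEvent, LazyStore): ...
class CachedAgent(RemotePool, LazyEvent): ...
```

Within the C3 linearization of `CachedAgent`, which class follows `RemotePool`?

L[CachedAgent] = CachedAgent + merge(L[RemotePool], L[LazyEvent], [RemotePool LazyEvent])
  take RemotePool:  [RemotePool RemoteActor LazyStore object] + [LazyEvent SmartEvent RemoteActor AbstractRecord LazyStore object] + [RemotePool LazyEvent]
  take LazyEvent:  [RemoteActor LazyStore object] + [LazyEvent SmartEvent RemoteActor AbstractRecord LazyStore object] + [LazyEvent]
  take SmartEvent:  [RemoteActor LazyStore object] + [SmartEvent RemoteActor AbstractRecord LazyStore object]
  take RemoteActor:  [RemoteActor LazyStore object] + [RemoteActor AbstractRecord LazyStore object]
  take AbstractRecord:  [LazyStore object] + [AbstractRecord LazyStore object]
  take LazyStore:  [LazyStore object] + [LazyStore object]
  take object:  [object] + [object]
MRO: CachedAgent RemotePool LazyEvent SmartEvent RemoteActor AbstractRecord LazyStore object
RemotePool is at position 1; next is LazyEvent.

LazyEvent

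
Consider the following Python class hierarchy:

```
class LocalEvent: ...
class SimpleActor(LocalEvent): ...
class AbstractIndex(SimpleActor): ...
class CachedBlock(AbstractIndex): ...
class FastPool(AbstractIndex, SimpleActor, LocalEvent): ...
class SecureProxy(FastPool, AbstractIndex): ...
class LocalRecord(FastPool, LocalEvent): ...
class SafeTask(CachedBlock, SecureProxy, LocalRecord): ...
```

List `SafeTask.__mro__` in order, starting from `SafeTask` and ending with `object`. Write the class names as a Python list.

[SafeTask, CachedBlock, SecureProxy, LocalRecord, FastPool, AbstractIndex, SimpleActor, LocalEvent, object]

L[SafeTask] = SafeTask + merge(L[CachedBlock], L[SecureProxy], L[LocalRecord], [CachedBlock SecureProxy LocalRecord])
  take CachedBlock:  [CachedBlock AbstractIndex SimpleActor LocalEvent object] + [SecureProxy FastPool AbstractIndex SimpleActor LocalEvent object] + [LocalRecord FastPool AbstractIndex SimpleActor LocalEvent object] + [CachedBlock SecureProxy LocalRecord]
  take SecureProxy:  [AbstractIndex SimpleActor LocalEvent object] + [SecureProxy FastPool AbstractIndex SimpleActor LocalEvent object] + [LocalRecord FastPool AbstractIndex SimpleActor LocalEvent object] + [SecureProxy LocalRecord]
  take LocalRecord:  [AbstractIndex SimpleActor LocalEvent object] + [FastPool AbstractIndex SimpleActor LocalEvent object] + [LocalRecord FastPool AbstractIndex SimpleActor LocalEvent object] + [LocalRecord]
  take FastPool:  [AbstractIndex SimpleActor LocalEvent object] + [FastPool AbstractIndex SimpleActor LocalEvent object] + [FastPool AbstractIndex SimpleActor LocalEvent object]
  take AbstractIndex:  [AbstractIndex SimpleActor LocalEvent object] + [AbstractIndex SimpleActor LocalEvent object] + [AbstractIndex SimpleActor LocalEvent object]
  take SimpleActor:  [SimpleActor LocalEvent object] + [SimpleActor LocalEvent object] + [SimpleActor LocalEvent object]
  take LocalEvent:  [LocalEvent object] + [LocalEvent object] + [LocalEvent object]
  take object:  [object] + [object] + [object]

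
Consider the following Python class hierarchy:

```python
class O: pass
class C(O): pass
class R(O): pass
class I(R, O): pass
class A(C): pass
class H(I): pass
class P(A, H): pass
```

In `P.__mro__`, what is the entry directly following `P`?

A

L[P] = P + merge(L[A], L[H], [A H])
  take A:  [A C O object] + [H I R O object] + [A H]
  take C:  [C O object] + [H I R O object] + [H]
  take H:  [O object] + [H I R O object] + [H]
  take I:  [O object] + [I R O object]
  take R:  [O object] + [R O object]
  take O:  [O object] + [O object]
  take object:  [object] + [object]
MRO: P A C H I R O object
P is at position 0; next is A.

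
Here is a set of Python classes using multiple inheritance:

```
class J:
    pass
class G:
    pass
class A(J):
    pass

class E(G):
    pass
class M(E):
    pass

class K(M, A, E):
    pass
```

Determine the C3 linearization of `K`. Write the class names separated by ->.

K -> M -> A -> E -> G -> J -> object

L[K] = K + merge(L[M], L[A], L[E], [M A E])
  take M:  [M E G object] + [A J object] + [E G object] + [M A E]
  take A:  [E G object] + [A J object] + [E G object] + [A E]
  take E:  [E G object] + [J object] + [E G object] + [E]
  take G:  [G object] + [J object] + [G object]
  take J:  [object] + [J object] + [object]
  take object:  [object] + [object] + [object]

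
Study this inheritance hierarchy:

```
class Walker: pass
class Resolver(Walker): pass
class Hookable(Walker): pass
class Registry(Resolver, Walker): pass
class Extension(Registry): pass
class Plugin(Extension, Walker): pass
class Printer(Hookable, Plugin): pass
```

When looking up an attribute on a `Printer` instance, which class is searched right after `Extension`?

Registry

L[Printer] = Printer + merge(L[Hookable], L[Plugin], [Hookable Plugin])
  take Hookable:  [Hookable Walker object] + [Plugin Extension Registry Resolver Walker object] + [Hookable Plugin]
  take Plugin:  [Walker object] + [Plugin Extension Registry Resolver Walker object] + [Plugin]
  take Extension:  [Walker object] + [Extension Registry Resolver Walker object]
  take Registry:  [Walker object] + [Registry Resolver Walker object]
  take Resolver:  [Walker object] + [Resolver Walker object]
  take Walker:  [Walker object] + [Walker object]
  take object:  [object] + [object]
MRO: Printer Hookable Plugin Extension Registry Resolver Walker object
Extension is at position 3; next is Registry.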